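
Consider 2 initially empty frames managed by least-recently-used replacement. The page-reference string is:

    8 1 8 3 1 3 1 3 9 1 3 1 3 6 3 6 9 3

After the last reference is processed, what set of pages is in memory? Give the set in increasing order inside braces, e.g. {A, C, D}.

8 -> fault, frames (8)
1 -> fault, frames (8 1)
8 -> hit
3 -> fault, evict 1, frames (8 3)
1 -> fault, evict 8, frames (3 1)
3 -> hit
1 -> hit
3 -> hit
9 -> fault, evict 1, frames (3 9)
1 -> fault, evict 3, frames (9 1)
3 -> fault, evict 9, frames (1 3)
1 -> hit
3 -> hit
6 -> fault, evict 1, frames (3 6)
3 -> hit
6 -> hit
9 -> fault, evict 3, frames (6 9)
3 -> fault, evict 6, frames (9 3)

{3, 9}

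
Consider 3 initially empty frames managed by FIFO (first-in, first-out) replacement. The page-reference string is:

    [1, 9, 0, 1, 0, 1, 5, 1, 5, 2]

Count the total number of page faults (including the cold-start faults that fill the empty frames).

6

1 → fault, frames (1)
9 → fault, frames (1 9)
0 → fault, frames (1 9 0)
1 → hit
0 → hit
1 → hit
5 → fault, evict 1, frames (9 0 5)
1 → fault, evict 9, frames (0 5 1)
5 → hit
2 → fault, evict 0, frames (5 1 2)
Page faults: 6.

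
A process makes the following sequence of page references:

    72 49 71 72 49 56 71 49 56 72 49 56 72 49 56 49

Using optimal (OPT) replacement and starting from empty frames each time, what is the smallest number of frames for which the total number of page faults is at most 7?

f=1: 16 faults
f=2: 9 faults
f=3: 5 faults
f=4: 4 faults
Smallest f with faults ≤ 7 is 3.

3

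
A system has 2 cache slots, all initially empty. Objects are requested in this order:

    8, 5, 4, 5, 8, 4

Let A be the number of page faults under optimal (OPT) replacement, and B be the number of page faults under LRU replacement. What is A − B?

Under OPT: F F F . F . → 4 faults.
Under LRU: F F F . F F → 5 faults.
A − B = 4 − 5 = -1.

-1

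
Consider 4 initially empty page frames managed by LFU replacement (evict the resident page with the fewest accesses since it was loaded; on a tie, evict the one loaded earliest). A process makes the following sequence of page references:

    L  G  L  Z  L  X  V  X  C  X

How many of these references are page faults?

L -> miss, frames {L}
G -> miss, frames {L,G}
L -> hit
Z -> miss, frames {L,G,Z}
L -> hit
X -> miss, frames {L,G,Z,X}
V -> miss, evict G, frames {L,Z,X,V}
X -> hit
C -> miss, evict Z, frames {L,X,V,C}
X -> hit
Page faults: 6.

6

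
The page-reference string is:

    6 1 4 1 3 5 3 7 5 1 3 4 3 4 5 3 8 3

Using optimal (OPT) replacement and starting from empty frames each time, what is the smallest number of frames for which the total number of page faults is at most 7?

f=1: 18 faults
f=2: 11 faults
f=3: 9 faults
f=4: 8 faults
f=5: 7 faults
f=6: 7 faults
f=7: 7 faults
Smallest f with faults ≤ 7 is 5.

5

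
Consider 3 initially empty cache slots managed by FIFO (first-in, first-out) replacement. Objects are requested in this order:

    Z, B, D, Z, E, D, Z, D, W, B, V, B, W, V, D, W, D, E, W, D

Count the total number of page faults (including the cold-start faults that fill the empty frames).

Z → miss, frames (Z)
B → miss, frames (Z B)
D → miss, frames (Z B D)
Z → hit
E → miss, evict Z, frames (B D E)
D → hit
Z → miss, evict B, frames (D E Z)
D → hit
W → miss, evict D, frames (E Z W)
B → miss, evict E, frames (Z W B)
V → miss, evict Z, frames (W B V)
B → hit
W → hit
V → hit
D → miss, evict W, frames (B V D)
W → miss, evict B, frames (V D W)
D → hit
E → miss, evict V, frames (D W E)
W → hit
D → hit
Page faults: 11.

11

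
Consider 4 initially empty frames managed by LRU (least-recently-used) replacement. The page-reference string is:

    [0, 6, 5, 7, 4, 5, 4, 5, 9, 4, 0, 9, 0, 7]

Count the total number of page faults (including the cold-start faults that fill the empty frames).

8

0: miss, frames (0)
6: miss, frames (0 6)
5: miss, frames (0 6 5)
7: miss, frames (0 6 5 7)
4: miss, evict 0, frames (6 5 7 4)
5: hit
4: hit
5: hit
9: miss, evict 6, frames (7 4 5 9)
4: hit
0: miss, evict 7, frames (5 9 4 0)
9: hit
0: hit
7: miss, evict 5, frames (4 9 0 7)
Page faults: 8.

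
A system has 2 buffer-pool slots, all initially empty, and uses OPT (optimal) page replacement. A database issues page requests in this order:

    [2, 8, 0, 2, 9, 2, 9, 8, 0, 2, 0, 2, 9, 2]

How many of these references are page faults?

2 -> fault, frames [2]
8 -> fault, frames [2, 8]
0 -> fault, evict 8, frames [2, 0]
2 -> hit
9 -> fault, evict 0, frames [2, 9]
2 -> hit
9 -> hit
8 -> fault, evict 9, frames [2, 8]
0 -> fault, evict 8, frames [2, 0]
2 -> hit
0 -> hit
2 -> hit
9 -> fault, evict 0, frames [2, 9]
2 -> hit
Page faults: 7.

7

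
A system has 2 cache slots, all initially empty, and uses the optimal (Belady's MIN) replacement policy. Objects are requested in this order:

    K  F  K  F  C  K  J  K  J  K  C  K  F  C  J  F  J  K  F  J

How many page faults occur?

K -> miss, frames {K}
F -> miss, frames {K,F}
K -> hit
F -> hit
C -> miss, evict F, frames {K,C}
K -> hit
J -> miss, evict C, frames {K,J}
K -> hit
J -> hit
K -> hit
C -> miss, evict J, frames {K,C}
K -> hit
F -> miss, evict K, frames {C,F}
C -> hit
J -> miss, evict C, frames {F,J}
F -> hit
J -> hit
K -> miss, evict J, frames {F,K}
F -> hit
J -> miss, evict K, frames {F,J}
Page faults: 9.

9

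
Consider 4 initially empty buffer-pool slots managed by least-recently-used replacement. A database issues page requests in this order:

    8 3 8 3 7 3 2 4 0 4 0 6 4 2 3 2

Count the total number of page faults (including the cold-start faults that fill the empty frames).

8: miss, frames [8]
3: miss, frames [8, 3]
8: hit
3: hit
7: miss, frames [8, 3, 7]
3: hit
2: miss, frames [8, 7, 3, 2]
4: miss, evict 8, frames [7, 3, 2, 4]
0: miss, evict 7, frames [3, 2, 4, 0]
4: hit
0: hit
6: miss, evict 3, frames [2, 4, 0, 6]
4: hit
2: hit
3: miss, evict 0, frames [6, 4, 2, 3]
2: hit
Page faults: 8.

8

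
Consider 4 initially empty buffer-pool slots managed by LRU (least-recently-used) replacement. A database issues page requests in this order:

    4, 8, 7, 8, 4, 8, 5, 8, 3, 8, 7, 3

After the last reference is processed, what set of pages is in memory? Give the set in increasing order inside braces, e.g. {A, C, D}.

{3, 5, 7, 8}

4 -> fault, frames (4)
8 -> fault, frames (4 8)
7 -> fault, frames (4 8 7)
8 -> hit
4 -> hit
8 -> hit
5 -> fault, frames (7 4 8 5)
8 -> hit
3 -> fault, evict 7, frames (4 5 8 3)
8 -> hit
7 -> fault, evict 4, frames (5 3 8 7)
3 -> hit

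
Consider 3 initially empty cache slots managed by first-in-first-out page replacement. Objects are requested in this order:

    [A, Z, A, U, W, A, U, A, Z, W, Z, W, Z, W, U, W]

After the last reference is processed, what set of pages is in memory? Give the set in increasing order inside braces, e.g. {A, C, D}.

A: fault, frames (A)
Z: fault, frames (A Z)
A: hit
U: fault, frames (A Z U)
W: fault, evict A, frames (Z U W)
A: fault, evict Z, frames (U W A)
U: hit
A: hit
Z: fault, evict U, frames (W A Z)
W: hit
Z: hit
W: hit
Z: hit
W: hit
U: fault, evict W, frames (A Z U)
W: fault, evict A, frames (Z U W)

{U, W, Z}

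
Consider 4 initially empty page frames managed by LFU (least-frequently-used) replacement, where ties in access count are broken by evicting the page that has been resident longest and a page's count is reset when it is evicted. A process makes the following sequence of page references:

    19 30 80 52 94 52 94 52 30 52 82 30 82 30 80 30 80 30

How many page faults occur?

7

19: miss, frames (19)
30: miss, frames (19 30)
80: miss, frames (19 30 80)
52: miss, frames (19 30 80 52)
94: miss, evict 19, frames (30 80 52 94)
52: hit
94: hit
52: hit
30: hit
52: hit
82: miss, evict 80, frames (30 52 94 82)
30: hit
82: hit
30: hit
80: miss, evict 94, frames (30 52 82 80)
30: hit
80: hit
30: hit
Page faults: 7.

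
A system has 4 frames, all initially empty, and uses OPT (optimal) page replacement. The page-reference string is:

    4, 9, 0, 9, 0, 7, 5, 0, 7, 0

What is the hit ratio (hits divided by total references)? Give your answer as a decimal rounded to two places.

4: fault, frames [4]
9: fault, frames [4, 9]
0: fault, frames [4, 9, 0]
9: hit
0: hit
7: fault, frames [4, 9, 0, 7]
5: fault, evict 9, frames [4, 0, 7, 5]
0: hit
7: hit
0: hit
Hits: 5 of 10 references → 5/10 = 0.5000.

0.50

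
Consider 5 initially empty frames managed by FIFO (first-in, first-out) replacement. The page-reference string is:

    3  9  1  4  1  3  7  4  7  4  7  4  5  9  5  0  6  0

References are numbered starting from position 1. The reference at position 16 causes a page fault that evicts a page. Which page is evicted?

9

pos 1: 3 -> miss, frames (3)
pos 2: 9 -> miss, frames (3 9)
pos 3: 1 -> miss, frames (3 9 1)
pos 4: 4 -> miss, frames (3 9 1 4)
pos 5: 1 -> hit
pos 6: 3 -> hit
pos 7: 7 -> miss, frames (3 9 1 4 7)
pos 8: 4 -> hit
pos 9: 7 -> hit
pos 10: 4 -> hit
pos 11: 7 -> hit
pos 12: 4 -> hit
pos 13: 5 -> miss, evict 3, frames (9 1 4 7 5)
pos 14: 9 -> hit
pos 15: 5 -> hit
pos 16: 0 -> miss, evict 9, frames (1 4 7 5 0)
At position 16, page 9 is evicted.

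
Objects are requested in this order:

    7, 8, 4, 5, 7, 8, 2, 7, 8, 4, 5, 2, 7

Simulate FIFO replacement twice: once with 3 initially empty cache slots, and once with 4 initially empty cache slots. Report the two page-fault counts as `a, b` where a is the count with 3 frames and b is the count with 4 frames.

10, 11

3 frames: F F F F F F F . . F F . F → 10 faults.
4 frames: F F F F . . F F F F F F F → 11 faults.
11 > 10: adding a frame increased faults — Belady's anomaly.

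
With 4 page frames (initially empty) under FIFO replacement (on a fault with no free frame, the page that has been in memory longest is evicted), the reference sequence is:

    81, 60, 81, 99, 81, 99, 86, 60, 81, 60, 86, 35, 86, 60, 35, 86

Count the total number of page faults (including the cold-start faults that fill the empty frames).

81: miss, frames (81)
60: miss, frames (81 60)
81: hit
99: miss, frames (81 60 99)
81: hit
99: hit
86: miss, frames (81 60 99 86)
60: hit
81: hit
60: hit
86: hit
35: miss, evict 81, frames (60 99 86 35)
86: hit
60: hit
35: hit
86: hit
Page faults: 5.

5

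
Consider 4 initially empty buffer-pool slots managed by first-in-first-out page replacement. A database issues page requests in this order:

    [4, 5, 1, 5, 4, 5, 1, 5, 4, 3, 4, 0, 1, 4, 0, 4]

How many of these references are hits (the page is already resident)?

4: miss, frames [4]
5: miss, frames [4, 5]
1: miss, frames [4, 5, 1]
5: hit
4: hit
5: hit
1: hit
5: hit
4: hit
3: miss, frames [4, 5, 1, 3]
4: hit
0: miss, evict 4, frames [5, 1, 3, 0]
1: hit
4: miss, evict 5, frames [1, 3, 0, 4]
0: hit
4: hit
Hits: 10.

10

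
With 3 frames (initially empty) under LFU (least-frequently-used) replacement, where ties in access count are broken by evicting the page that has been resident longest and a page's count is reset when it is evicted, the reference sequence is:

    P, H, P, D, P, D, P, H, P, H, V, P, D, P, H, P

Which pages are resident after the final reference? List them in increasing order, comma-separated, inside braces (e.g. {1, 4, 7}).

P -> fault, frames (P)
H -> fault, frames (P H)
P -> hit
D -> fault, frames (P H D)
P -> hit
D -> hit
P -> hit
H -> hit
P -> hit
H -> hit
V -> fault, evict D, frames (P H V)
P -> hit
D -> fault, evict V, frames (P H D)
P -> hit
H -> hit
P -> hit

{D, H, P}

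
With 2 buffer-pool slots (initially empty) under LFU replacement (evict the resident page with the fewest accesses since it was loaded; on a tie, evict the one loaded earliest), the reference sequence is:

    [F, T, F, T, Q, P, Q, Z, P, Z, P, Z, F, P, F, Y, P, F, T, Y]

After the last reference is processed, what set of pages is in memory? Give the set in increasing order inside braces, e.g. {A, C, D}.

F -> miss, frames {F}
T -> miss, frames {F,T}
F -> hit
T -> hit
Q -> miss, evict F, frames {T,Q}
P -> miss, evict Q, frames {T,P}
Q -> miss, evict P, frames {T,Q}
Z -> miss, evict Q, frames {T,Z}
P -> miss, evict Z, frames {T,P}
Z -> miss, evict P, frames {T,Z}
P -> miss, evict Z, frames {T,P}
Z -> miss, evict P, frames {T,Z}
F -> miss, evict Z, frames {T,F}
P -> miss, evict F, frames {T,P}
F -> miss, evict P, frames {T,F}
Y -> miss, evict F, frames {T,Y}
P -> miss, evict Y, frames {T,P}
F -> miss, evict P, frames {T,F}
T -> hit
Y -> miss, evict F, frames {T,Y}

{T, Y}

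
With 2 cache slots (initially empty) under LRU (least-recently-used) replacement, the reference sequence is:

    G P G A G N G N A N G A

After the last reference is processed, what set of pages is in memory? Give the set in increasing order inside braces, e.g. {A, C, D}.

G → fault, frames (G)
P → fault, frames (G P)
G → hit
A → fault, evict P, frames (G A)
G → hit
N → fault, evict A, frames (G N)
G → hit
N → hit
A → fault, evict G, frames (N A)
N → hit
G → fault, evict A, frames (N G)
A → fault, evict N, frames (G A)

{A, G}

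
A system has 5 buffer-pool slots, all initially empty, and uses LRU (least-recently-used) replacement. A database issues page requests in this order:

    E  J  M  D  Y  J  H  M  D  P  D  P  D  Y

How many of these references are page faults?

8

E → fault, frames (E)
J → fault, frames (E J)
M → fault, frames (E J M)
D → fault, frames (E J M D)
Y → fault, frames (E J M D Y)
J → hit
H → fault, evict E, frames (M D Y J H)
M → hit
D → hit
P → fault, evict Y, frames (J H M D P)
D → hit
P → hit
D → hit
Y → fault, evict J, frames (H M P D Y)
Page faults: 8.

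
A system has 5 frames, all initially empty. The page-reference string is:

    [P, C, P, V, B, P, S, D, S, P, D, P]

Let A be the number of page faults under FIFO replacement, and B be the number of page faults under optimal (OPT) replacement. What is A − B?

Under FIFO: F F . F F . F F . F . . → 7 faults.
Under OPT: F F . F F . F F . . . . → 6 faults.
A − B = 7 − 6 = 1.

1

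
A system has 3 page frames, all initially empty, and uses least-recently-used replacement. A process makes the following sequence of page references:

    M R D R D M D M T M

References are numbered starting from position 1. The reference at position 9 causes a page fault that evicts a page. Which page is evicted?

R

pos 1: M: miss, frames {M}
pos 2: R: miss, frames {M,R}
pos 3: D: miss, frames {M,R,D}
pos 4: R: hit
pos 5: D: hit
pos 6: M: hit
pos 7: D: hit
pos 8: M: hit
pos 9: T: miss, evict R, frames {D,M,T}
At position 9, page R is evicted.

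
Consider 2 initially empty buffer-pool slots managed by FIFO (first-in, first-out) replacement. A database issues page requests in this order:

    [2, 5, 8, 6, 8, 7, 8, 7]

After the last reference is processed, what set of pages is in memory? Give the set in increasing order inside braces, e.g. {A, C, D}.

{7, 8}

2 → miss, frames {2}
5 → miss, frames {2,5}
8 → miss, evict 2, frames {5,8}
6 → miss, evict 5, frames {8,6}
8 → hit
7 → miss, evict 8, frames {6,7}
8 → miss, evict 6, frames {7,8}
7 → hit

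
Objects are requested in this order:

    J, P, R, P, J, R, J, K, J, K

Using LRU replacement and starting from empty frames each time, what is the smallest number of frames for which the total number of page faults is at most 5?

f=1: 10 faults
f=2: 6 faults
f=3: 4 faults
f=4: 4 faults
Smallest f with faults ≤ 5 is 3.

3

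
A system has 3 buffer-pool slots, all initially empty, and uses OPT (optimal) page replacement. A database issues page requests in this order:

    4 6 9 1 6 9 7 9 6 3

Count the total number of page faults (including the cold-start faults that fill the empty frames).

4 -> miss, frames {4}
6 -> miss, frames {4,6}
9 -> miss, frames {4,6,9}
1 -> miss, evict 4, frames {6,9,1}
6 -> hit
9 -> hit
7 -> miss, evict 1, frames {6,9,7}
9 -> hit
6 -> hit
3 -> miss, evict 7, frames {6,9,3}
Page faults: 6.

6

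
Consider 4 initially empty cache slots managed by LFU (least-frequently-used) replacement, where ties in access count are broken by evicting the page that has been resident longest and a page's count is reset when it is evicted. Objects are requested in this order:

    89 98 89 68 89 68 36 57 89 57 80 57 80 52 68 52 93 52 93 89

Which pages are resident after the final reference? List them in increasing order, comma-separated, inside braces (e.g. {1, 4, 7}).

{57, 80, 89, 93}

89: fault, frames (89)
98: fault, frames (89 98)
89: hit
68: fault, frames (89 98 68)
89: hit
68: hit
36: fault, frames (89 98 68 36)
57: fault, evict 98, frames (89 68 36 57)
89: hit
57: hit
80: fault, evict 36, frames (89 68 57 80)
57: hit
80: hit
52: fault, evict 68, frames (89 57 80 52)
68: fault, evict 52, frames (89 57 80 68)
52: fault, evict 68, frames (89 57 80 52)
93: fault, evict 52, frames (89 57 80 93)
52: fault, evict 93, frames (89 57 80 52)
93: fault, evict 52, frames (89 57 80 93)
89: hit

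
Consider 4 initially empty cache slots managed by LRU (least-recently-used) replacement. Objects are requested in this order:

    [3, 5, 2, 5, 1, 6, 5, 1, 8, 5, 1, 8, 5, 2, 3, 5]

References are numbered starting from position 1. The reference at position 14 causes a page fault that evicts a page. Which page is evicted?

pos 1: 3 -> fault, frames {3}
pos 2: 5 -> fault, frames {3,5}
pos 3: 2 -> fault, frames {3,5,2}
pos 4: 5 -> hit
pos 5: 1 -> fault, frames {3,2,5,1}
pos 6: 6 -> fault, evict 3, frames {2,5,1,6}
pos 7: 5 -> hit
pos 8: 1 -> hit
pos 9: 8 -> fault, evict 2, frames {6,5,1,8}
pos 10: 5 -> hit
pos 11: 1 -> hit
pos 12: 8 -> hit
pos 13: 5 -> hit
pos 14: 2 -> fault, evict 6, frames {1,8,5,2}
At position 14, page 6 is evicted.

6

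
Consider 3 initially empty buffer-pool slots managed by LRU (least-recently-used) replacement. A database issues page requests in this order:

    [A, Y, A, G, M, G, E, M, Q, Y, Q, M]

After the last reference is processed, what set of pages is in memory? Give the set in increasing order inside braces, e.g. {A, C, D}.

A -> fault, frames {A}
Y -> fault, frames {A,Y}
A -> hit
G -> fault, frames {Y,A,G}
M -> fault, evict Y, frames {A,G,M}
G -> hit
E -> fault, evict A, frames {M,G,E}
M -> hit
Q -> fault, evict G, frames {E,M,Q}
Y -> fault, evict E, frames {M,Q,Y}
Q -> hit
M -> hit

{M, Q, Y}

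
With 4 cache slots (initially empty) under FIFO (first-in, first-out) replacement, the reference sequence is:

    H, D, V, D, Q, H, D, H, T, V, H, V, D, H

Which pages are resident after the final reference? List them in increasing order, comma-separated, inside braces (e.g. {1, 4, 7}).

H -> miss, frames {H}
D -> miss, frames {H,D}
V -> miss, frames {H,D,V}
D -> hit
Q -> miss, frames {H,D,V,Q}
H -> hit
D -> hit
H -> hit
T -> miss, evict H, frames {D,V,Q,T}
V -> hit
H -> miss, evict D, frames {V,Q,T,H}
V -> hit
D -> miss, evict V, frames {Q,T,H,D}
H -> hit

{D, H, Q, T}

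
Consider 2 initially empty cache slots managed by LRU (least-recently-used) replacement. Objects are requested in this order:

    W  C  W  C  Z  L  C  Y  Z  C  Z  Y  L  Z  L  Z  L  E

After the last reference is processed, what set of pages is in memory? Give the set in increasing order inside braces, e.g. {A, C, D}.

{E, L}

W: miss, frames [W]
C: miss, frames [W, C]
W: hit
C: hit
Z: miss, evict W, frames [C, Z]
L: miss, evict C, frames [Z, L]
C: miss, evict Z, frames [L, C]
Y: miss, evict L, frames [C, Y]
Z: miss, evict C, frames [Y, Z]
C: miss, evict Y, frames [Z, C]
Z: hit
Y: miss, evict C, frames [Z, Y]
L: miss, evict Z, frames [Y, L]
Z: miss, evict Y, frames [L, Z]
L: hit
Z: hit
L: hit
E: miss, evict Z, frames [L, E]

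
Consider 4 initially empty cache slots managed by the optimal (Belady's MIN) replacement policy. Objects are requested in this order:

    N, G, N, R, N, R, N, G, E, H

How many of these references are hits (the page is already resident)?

N → fault, frames (N)
G → fault, frames (N G)
N → hit
R → fault, frames (N G R)
N → hit
R → hit
N → hit
G → hit
E → fault, frames (N G R E)
H → fault, evict E, frames (N G R H)
Hits: 5.

5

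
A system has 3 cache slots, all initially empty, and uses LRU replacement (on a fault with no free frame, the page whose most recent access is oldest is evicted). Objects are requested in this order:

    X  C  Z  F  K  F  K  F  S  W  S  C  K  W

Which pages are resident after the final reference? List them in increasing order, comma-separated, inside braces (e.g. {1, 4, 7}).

{C, K, W}

X -> miss, frames [X]
C -> miss, frames [X, C]
Z -> miss, frames [X, C, Z]
F -> miss, evict X, frames [C, Z, F]
K -> miss, evict C, frames [Z, F, K]
F -> hit
K -> hit
F -> hit
S -> miss, evict Z, frames [K, F, S]
W -> miss, evict K, frames [F, S, W]
S -> hit
C -> miss, evict F, frames [W, S, C]
K -> miss, evict W, frames [S, C, K]
W -> miss, evict S, frames [C, K, W]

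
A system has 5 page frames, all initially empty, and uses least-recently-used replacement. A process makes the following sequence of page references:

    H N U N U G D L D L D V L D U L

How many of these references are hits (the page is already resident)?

H -> miss, frames (H)
N -> miss, frames (H N)
U -> miss, frames (H N U)
N -> hit
U -> hit
G -> miss, frames (H N U G)
D -> miss, frames (H N U G D)
L -> miss, evict H, frames (N U G D L)
D -> hit
L -> hit
D -> hit
V -> miss, evict N, frames (U G L D V)
L -> hit
D -> hit
U -> hit
L -> hit
Hits: 9.

9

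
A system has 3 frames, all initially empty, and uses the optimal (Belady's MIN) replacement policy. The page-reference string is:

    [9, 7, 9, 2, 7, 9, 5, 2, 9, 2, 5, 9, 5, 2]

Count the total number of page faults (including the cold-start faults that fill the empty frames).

9: miss, frames (9)
7: miss, frames (9 7)
9: hit
2: miss, frames (9 7 2)
7: hit
9: hit
5: miss, evict 7, frames (9 2 5)
2: hit
9: hit
2: hit
5: hit
9: hit
5: hit
2: hit
Page faults: 4.

4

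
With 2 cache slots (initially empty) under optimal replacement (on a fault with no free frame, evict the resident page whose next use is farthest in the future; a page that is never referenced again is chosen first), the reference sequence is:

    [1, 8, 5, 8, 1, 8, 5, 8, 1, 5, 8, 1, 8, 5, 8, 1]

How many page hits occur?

7

1: miss, frames (1)
8: miss, frames (1 8)
5: miss, evict 1, frames (8 5)
8: hit
1: miss, evict 5, frames (8 1)
8: hit
5: miss, evict 1, frames (8 5)
8: hit
1: miss, evict 8, frames (5 1)
5: hit
8: miss, evict 5, frames (1 8)
1: hit
8: hit
5: miss, evict 1, frames (8 5)
8: hit
1: miss, evict 5, frames (8 1)
Hits: 7.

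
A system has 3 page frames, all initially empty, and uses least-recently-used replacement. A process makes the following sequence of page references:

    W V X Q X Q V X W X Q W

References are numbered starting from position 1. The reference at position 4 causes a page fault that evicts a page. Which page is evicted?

pos 1: W -> fault, frames [W]
pos 2: V -> fault, frames [W, V]
pos 3: X -> fault, frames [W, V, X]
pos 4: Q -> fault, evict W, frames [V, X, Q]
At position 4, page W is evicted.

W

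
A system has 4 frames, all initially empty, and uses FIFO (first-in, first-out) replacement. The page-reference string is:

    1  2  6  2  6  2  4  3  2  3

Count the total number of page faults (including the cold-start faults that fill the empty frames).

5

1 -> fault, frames (1)
2 -> fault, frames (1 2)
6 -> fault, frames (1 2 6)
2 -> hit
6 -> hit
2 -> hit
4 -> fault, frames (1 2 6 4)
3 -> fault, evict 1, frames (2 6 4 3)
2 -> hit
3 -> hit
Page faults: 5.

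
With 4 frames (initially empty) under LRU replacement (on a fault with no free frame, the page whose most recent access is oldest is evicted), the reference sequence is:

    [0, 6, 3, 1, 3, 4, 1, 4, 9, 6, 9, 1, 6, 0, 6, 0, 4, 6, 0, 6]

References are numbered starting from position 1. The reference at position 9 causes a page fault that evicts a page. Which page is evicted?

6

pos 1: 0 -> fault, frames {0}
pos 2: 6 -> fault, frames {0,6}
pos 3: 3 -> fault, frames {0,6,3}
pos 4: 1 -> fault, frames {0,6,3,1}
pos 5: 3 -> hit
pos 6: 4 -> fault, evict 0, frames {6,1,3,4}
pos 7: 1 -> hit
pos 8: 4 -> hit
pos 9: 9 -> fault, evict 6, frames {3,1,4,9}
At position 9, page 6 is evicted.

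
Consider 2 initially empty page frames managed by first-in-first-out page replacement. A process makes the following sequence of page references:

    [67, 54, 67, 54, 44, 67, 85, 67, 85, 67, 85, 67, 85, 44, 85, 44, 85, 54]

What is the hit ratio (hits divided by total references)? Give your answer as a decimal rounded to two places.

0.61

67 -> miss, frames {67}
54 -> miss, frames {67,54}
67 -> hit
54 -> hit
44 -> miss, evict 67, frames {54,44}
67 -> miss, evict 54, frames {44,67}
85 -> miss, evict 44, frames {67,85}
67 -> hit
85 -> hit
67 -> hit
85 -> hit
67 -> hit
85 -> hit
44 -> miss, evict 67, frames {85,44}
85 -> hit
44 -> hit
85 -> hit
54 -> miss, evict 85, frames {44,54}
Hits: 11 of 18 references → 11/18 = 0.6111.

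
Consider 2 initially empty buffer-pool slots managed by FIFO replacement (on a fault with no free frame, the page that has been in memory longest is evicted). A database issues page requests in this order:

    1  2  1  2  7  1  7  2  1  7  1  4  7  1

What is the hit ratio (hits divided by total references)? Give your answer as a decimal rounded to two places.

1 -> miss, frames [1]
2 -> miss, frames [1, 2]
1 -> hit
2 -> hit
7 -> miss, evict 1, frames [2, 7]
1 -> miss, evict 2, frames [7, 1]
7 -> hit
2 -> miss, evict 7, frames [1, 2]
1 -> hit
7 -> miss, evict 1, frames [2, 7]
1 -> miss, evict 2, frames [7, 1]
4 -> miss, evict 7, frames [1, 4]
7 -> miss, evict 1, frames [4, 7]
1 -> miss, evict 4, frames [7, 1]
Hits: 4 of 14 references → 4/14 = 0.2857.

0.29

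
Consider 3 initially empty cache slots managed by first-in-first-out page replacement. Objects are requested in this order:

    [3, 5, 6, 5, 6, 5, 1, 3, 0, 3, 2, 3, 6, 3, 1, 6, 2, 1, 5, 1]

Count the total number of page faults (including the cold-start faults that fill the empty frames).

12

3 -> fault, frames {3}
5 -> fault, frames {3,5}
6 -> fault, frames {3,5,6}
5 -> hit
6 -> hit
5 -> hit
1 -> fault, evict 3, frames {5,6,1}
3 -> fault, evict 5, frames {6,1,3}
0 -> fault, evict 6, frames {1,3,0}
3 -> hit
2 -> fault, evict 1, frames {3,0,2}
3 -> hit
6 -> fault, evict 3, frames {0,2,6}
3 -> fault, evict 0, frames {2,6,3}
1 -> fault, evict 2, frames {6,3,1}
6 -> hit
2 -> fault, evict 6, frames {3,1,2}
1 -> hit
5 -> fault, evict 3, frames {1,2,5}
1 -> hit
Page faults: 12.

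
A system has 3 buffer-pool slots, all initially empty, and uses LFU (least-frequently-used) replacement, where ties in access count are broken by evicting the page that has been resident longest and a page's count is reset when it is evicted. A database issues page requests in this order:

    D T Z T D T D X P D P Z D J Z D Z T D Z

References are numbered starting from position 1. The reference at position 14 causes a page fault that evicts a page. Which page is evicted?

Z

pos 1: D → miss, frames (D)
pos 2: T → miss, frames (D T)
pos 3: Z → miss, frames (D T Z)
pos 4: T → hit
pos 5: D → hit
pos 6: T → hit
pos 7: D → hit
pos 8: X → miss, evict Z, frames (D T X)
pos 9: P → miss, evict X, frames (D T P)
pos 10: D → hit
pos 11: P → hit
pos 12: Z → miss, evict P, frames (D T Z)
pos 13: D → hit
pos 14: J → miss, evict Z, frames (D T J)
At position 14, page Z is evicted.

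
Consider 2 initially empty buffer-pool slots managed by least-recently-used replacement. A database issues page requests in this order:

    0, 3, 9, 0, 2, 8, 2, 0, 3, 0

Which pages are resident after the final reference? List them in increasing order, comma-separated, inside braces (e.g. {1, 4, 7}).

{0, 3}

0: fault, frames {0}
3: fault, frames {0,3}
9: fault, evict 0, frames {3,9}
0: fault, evict 3, frames {9,0}
2: fault, evict 9, frames {0,2}
8: fault, evict 0, frames {2,8}
2: hit
0: fault, evict 8, frames {2,0}
3: fault, evict 2, frames {0,3}
0: hit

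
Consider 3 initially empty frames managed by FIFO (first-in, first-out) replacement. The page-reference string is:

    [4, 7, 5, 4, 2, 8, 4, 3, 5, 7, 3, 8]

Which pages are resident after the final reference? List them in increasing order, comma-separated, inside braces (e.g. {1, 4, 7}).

4: fault, frames {4}
7: fault, frames {4,7}
5: fault, frames {4,7,5}
4: hit
2: fault, evict 4, frames {7,5,2}
8: fault, evict 7, frames {5,2,8}
4: fault, evict 5, frames {2,8,4}
3: fault, evict 2, frames {8,4,3}
5: fault, evict 8, frames {4,3,5}
7: fault, evict 4, frames {3,5,7}
3: hit
8: fault, evict 3, frames {5,7,8}

{5, 7, 8}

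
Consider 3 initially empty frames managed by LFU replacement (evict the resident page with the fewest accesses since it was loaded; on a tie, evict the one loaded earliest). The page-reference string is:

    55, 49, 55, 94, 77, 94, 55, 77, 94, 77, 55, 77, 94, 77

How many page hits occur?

55 → fault, frames (55)
49 → fault, frames (55 49)
55 → hit
94 → fault, frames (55 49 94)
77 → fault, evict 49, frames (55 94 77)
94 → hit
55 → hit
77 → hit
94 → hit
77 → hit
55 → hit
77 → hit
94 → hit
77 → hit
Hits: 10.

10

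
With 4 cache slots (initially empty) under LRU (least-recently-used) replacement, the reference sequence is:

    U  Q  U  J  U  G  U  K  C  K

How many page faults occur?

U -> fault, frames [U]
Q -> fault, frames [U, Q]
U -> hit
J -> fault, frames [Q, U, J]
U -> hit
G -> fault, frames [Q, J, U, G]
U -> hit
K -> fault, evict Q, frames [J, G, U, K]
C -> fault, evict J, frames [G, U, K, C]
K -> hit
Page faults: 6.

6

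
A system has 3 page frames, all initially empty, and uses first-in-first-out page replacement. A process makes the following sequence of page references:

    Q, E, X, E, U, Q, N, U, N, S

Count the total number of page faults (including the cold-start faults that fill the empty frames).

Q: miss, frames [Q]
E: miss, frames [Q, E]
X: miss, frames [Q, E, X]
E: hit
U: miss, evict Q, frames [E, X, U]
Q: miss, evict E, frames [X, U, Q]
N: miss, evict X, frames [U, Q, N]
U: hit
N: hit
S: miss, evict U, frames [Q, N, S]
Page faults: 7.

7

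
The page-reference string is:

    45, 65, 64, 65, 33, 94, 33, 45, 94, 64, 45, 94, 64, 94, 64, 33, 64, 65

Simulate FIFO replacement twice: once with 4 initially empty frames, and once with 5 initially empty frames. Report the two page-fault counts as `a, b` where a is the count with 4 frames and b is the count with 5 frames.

7, 5

4 frames: F F F . F F . F . . . . . . . . . F → 7 faults.
5 frames: F F F . F F . . . . . . . . . . . . → 5 faults.
5 < 7: adding a frame reduced faults, as is typical.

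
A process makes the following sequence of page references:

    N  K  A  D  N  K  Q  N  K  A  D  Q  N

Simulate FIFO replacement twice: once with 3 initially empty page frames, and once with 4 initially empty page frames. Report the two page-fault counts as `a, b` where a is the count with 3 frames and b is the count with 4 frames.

10, 11

3 frames: F F F F F F F . . F F . F → 10 faults.
4 frames: F F F F . . F F F F F F F → 11 faults.
11 > 10: adding a frame increased faults — Belady's anomaly.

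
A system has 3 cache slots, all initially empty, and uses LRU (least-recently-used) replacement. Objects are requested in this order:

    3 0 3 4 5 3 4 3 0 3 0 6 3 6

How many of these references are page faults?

6

3 → miss, frames {3}
0 → miss, frames {3,0}
3 → hit
4 → miss, frames {0,3,4}
5 → miss, evict 0, frames {3,4,5}
3 → hit
4 → hit
3 → hit
0 → miss, evict 5, frames {4,3,0}
3 → hit
0 → hit
6 → miss, evict 4, frames {3,0,6}
3 → hit
6 → hit
Page faults: 6.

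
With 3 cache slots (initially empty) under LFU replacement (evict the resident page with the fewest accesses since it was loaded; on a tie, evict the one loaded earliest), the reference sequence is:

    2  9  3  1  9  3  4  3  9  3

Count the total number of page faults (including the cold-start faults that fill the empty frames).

2: fault, frames {2}
9: fault, frames {2,9}
3: fault, frames {2,9,3}
1: fault, evict 2, frames {9,3,1}
9: hit
3: hit
4: fault, evict 1, frames {9,3,4}
3: hit
9: hit
3: hit
Page faults: 5.

5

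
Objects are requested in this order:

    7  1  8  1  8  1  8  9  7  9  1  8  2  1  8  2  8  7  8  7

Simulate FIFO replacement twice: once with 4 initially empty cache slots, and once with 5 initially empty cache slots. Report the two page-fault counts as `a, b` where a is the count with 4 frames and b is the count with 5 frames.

6, 5

4 frames: F F F . . . . F . . . . F . . . . F . . → 6 faults.
5 frames: F F F . . . . F . . . . F . . . . . . . → 5 faults.
5 < 6: adding a frame reduced faults, as is typical.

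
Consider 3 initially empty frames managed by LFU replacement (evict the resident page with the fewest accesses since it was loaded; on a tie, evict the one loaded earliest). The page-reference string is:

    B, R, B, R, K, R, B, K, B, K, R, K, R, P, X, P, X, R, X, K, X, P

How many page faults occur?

8

B → miss, frames (B)
R → miss, frames (B R)
B → hit
R → hit
K → miss, frames (B R K)
R → hit
B → hit
K → hit
B → hit
K → hit
R → hit
K → hit
R → hit
P → miss, evict B, frames (R K P)
X → miss, evict P, frames (R K X)
P → miss, evict X, frames (R K P)
X → miss, evict P, frames (R K X)
R → hit
X → hit
K → hit
X → hit
P → miss, evict X, frames (R K P)
Page faults: 8.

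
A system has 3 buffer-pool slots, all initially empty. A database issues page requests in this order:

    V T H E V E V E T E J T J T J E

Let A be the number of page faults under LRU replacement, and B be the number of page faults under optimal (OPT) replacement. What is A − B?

2

Under LRU: F F F F F . . . F . F . . . . . → 7 faults.
Under OPT: F F F F . . . . . . F . . . . . → 5 faults.
A − B = 7 − 5 = 2.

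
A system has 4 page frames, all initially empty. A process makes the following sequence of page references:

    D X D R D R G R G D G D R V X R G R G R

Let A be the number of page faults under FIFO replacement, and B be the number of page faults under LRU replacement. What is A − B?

Under FIFO: F F . F . . F . . . . . . F . . . . . . → 5 faults.
Under LRU: F F . F . . F . . . . . . F F . F . . . → 7 faults.
A − B = 5 − 7 = -2.

-2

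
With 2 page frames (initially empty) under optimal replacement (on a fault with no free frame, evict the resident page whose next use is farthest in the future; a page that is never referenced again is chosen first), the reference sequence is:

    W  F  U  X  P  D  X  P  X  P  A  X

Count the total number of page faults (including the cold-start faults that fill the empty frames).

8

W: miss, frames (W)
F: miss, frames (W F)
U: miss, evict F, frames (W U)
X: miss, evict U, frames (W X)
P: miss, evict W, frames (X P)
D: miss, evict P, frames (X D)
X: hit
P: miss, evict D, frames (X P)
X: hit
P: hit
A: miss, evict P, frames (X A)
X: hit
Page faults: 8.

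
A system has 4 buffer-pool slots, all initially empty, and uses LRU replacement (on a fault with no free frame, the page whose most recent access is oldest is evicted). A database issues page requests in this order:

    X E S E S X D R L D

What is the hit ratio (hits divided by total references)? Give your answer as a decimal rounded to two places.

0.40

X → fault, frames (X)
E → fault, frames (X E)
S → fault, frames (X E S)
E → hit
S → hit
X → hit
D → fault, frames (E S X D)
R → fault, evict E, frames (S X D R)
L → fault, evict S, frames (X D R L)
D → hit
Hits: 4 of 10 references → 4/10 = 0.4000.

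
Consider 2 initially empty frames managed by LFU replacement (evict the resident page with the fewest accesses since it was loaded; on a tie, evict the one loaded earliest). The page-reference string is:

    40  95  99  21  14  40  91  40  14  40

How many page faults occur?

40 -> miss, frames {40}
95 -> miss, frames {40,95}
99 -> miss, evict 40, frames {95,99}
21 -> miss, evict 95, frames {99,21}
14 -> miss, evict 99, frames {21,14}
40 -> miss, evict 21, frames {14,40}
91 -> miss, evict 14, frames {40,91}
40 -> hit
14 -> miss, evict 91, frames {40,14}
40 -> hit
Page faults: 8.

8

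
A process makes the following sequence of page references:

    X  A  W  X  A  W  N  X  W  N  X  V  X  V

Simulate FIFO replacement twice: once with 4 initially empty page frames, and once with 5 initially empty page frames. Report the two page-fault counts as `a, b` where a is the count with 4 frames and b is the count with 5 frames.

4 frames: F F F . . . F . . . . F F . → 6 faults.
5 frames: F F F . . . F . . . . F . . → 5 faults.
5 < 6: adding a frame reduced faults, as is typical.

6, 5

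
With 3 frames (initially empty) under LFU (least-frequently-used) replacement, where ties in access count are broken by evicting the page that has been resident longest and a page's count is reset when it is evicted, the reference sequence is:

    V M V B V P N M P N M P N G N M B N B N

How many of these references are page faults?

V: miss, frames (V)
M: miss, frames (V M)
V: hit
B: miss, frames (V M B)
V: hit
P: miss, evict M, frames (V B P)
N: miss, evict B, frames (V P N)
M: miss, evict P, frames (V N M)
P: miss, evict N, frames (V M P)
N: miss, evict M, frames (V P N)
M: miss, evict P, frames (V N M)
P: miss, evict N, frames (V M P)
N: miss, evict M, frames (V P N)
G: miss, evict P, frames (V N G)
N: hit
M: miss, evict G, frames (V N M)
B: miss, evict M, frames (V N B)
N: hit
B: hit
N: hit
Page faults: 14.

14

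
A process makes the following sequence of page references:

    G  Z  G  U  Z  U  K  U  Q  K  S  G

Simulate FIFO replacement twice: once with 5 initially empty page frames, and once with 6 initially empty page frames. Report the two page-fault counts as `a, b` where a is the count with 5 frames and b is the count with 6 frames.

5 frames: F F . F . . F . F . F F → 7 faults.
6 frames: F F . F . . F . F . F . → 6 faults.
6 < 7: adding a frame reduced faults, as is typical.

7, 6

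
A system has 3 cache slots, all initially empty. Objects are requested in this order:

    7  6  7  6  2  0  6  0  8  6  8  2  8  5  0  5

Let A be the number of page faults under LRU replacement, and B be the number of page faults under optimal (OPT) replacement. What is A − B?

Under LRU: F F . . F F . . F . . F . F F . → 8 faults.
Under OPT: F F . . F F . . F . . . . F F . → 7 faults.
A − B = 8 − 7 = 1.

1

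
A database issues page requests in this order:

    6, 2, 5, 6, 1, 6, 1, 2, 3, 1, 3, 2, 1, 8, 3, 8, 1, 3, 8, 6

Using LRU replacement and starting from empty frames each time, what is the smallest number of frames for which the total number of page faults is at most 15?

3

f=1: 20 faults
f=2: 16 faults
f=3: 9 faults
f=4: 7 faults
f=5: 6 faults
f=6: 6 faults
Smallest f with faults ≤ 15 is 3.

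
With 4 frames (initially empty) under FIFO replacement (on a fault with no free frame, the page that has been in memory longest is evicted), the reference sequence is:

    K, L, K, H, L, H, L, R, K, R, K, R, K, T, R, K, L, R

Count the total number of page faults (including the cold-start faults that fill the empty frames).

7

K: fault, frames [K]
L: fault, frames [K, L]
K: hit
H: fault, frames [K, L, H]
L: hit
H: hit
L: hit
R: fault, frames [K, L, H, R]
K: hit
R: hit
K: hit
R: hit
K: hit
T: fault, evict K, frames [L, H, R, T]
R: hit
K: fault, evict L, frames [H, R, T, K]
L: fault, evict H, frames [R, T, K, L]
R: hit
Page faults: 7.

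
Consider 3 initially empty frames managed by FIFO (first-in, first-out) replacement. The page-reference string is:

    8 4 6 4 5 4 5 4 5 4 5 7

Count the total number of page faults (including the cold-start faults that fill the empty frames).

5

8 → fault, frames [8]
4 → fault, frames [8, 4]
6 → fault, frames [8, 4, 6]
4 → hit
5 → fault, evict 8, frames [4, 6, 5]
4 → hit
5 → hit
4 → hit
5 → hit
4 → hit
5 → hit
7 → fault, evict 4, frames [6, 5, 7]
Page faults: 5.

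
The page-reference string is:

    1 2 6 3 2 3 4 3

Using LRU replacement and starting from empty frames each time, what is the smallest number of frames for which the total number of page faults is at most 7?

f=1: 8 faults
f=2: 6 faults
f=3: 5 faults
f=4: 5 faults
f=5: 5 faults
Smallest f with faults ≤ 7 is 2.

2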